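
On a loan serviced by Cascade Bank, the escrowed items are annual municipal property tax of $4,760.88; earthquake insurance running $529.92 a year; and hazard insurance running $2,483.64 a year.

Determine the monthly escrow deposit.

Municipal property tax — $4,760.88
Earthquake insurance — $529.92
Hazard insurance — $2,483.64
Combined annual = $4,760.88 + $529.92 + $2,483.64 = $7,774.44
Base monthly escrow = $7,774.44 ÷ 12 = $647.87

$647.87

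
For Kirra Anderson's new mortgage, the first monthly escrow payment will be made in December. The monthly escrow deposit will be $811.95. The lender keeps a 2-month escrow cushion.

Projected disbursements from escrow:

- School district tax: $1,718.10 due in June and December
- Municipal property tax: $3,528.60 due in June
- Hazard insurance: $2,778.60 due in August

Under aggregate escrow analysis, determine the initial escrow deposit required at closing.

Cushion = 2 × $811.95 = $1,623.90
Trial balance (start $0, +$811.95 each month, − disbursements):
  Dec: +$811.95 − $1,718.10 → -$906.15
  Jan: +$811.95 → -$94.20
  Feb: +$811.95 → $717.75
  Mar: +$811.95 → $1,529.70
  Apr: +$811.95 → $2,341.65
  May: +$811.95 → $3,153.60
  Jun: +$811.95 − $5,246.70 → -$1,281.15
  Jul: +$811.95 → -$469.20
  Aug: +$811.95 − $2,778.60 → -$2,435.85
  Sep: +$811.95 → -$1,623.90
  Oct: +$811.95 → -$811.95
  Nov: +$811.95 → $0.00
Lowest trial balance = -$2,435.85 (Aug)
Initial deposit = cushion − low point = $1,623.90 − (-$2,435.85) = $4,059.75

$4,059.75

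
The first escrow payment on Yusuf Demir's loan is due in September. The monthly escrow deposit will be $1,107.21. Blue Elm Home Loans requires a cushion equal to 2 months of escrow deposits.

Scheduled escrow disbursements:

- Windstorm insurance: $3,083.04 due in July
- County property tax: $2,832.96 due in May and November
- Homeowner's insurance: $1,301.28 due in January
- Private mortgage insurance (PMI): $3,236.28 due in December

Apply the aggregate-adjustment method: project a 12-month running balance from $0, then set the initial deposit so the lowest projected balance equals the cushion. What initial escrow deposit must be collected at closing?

$4,048.89

Cushion = 2 × $1,107.21 = $2,214.42
Trial balance (start $0, +$1,107.21 each month, − disbursements):
  Sep: +$1,107.21 → $1,107.21
  Oct: +$1,107.21 → $2,214.42
  Nov: +$1,107.21 − $2,832.96 → $488.67
  Dec: +$1,107.21 − $3,236.28 → -$1,640.40
  Jan: +$1,107.21 − $1,301.28 → -$1,834.47
  Feb: +$1,107.21 → -$727.26
  Mar: +$1,107.21 → $379.95
  Apr: +$1,107.21 → $1,487.16
  May: +$1,107.21 − $2,832.96 → -$238.59
  Jun: +$1,107.21 → $868.62
  Jul: +$1,107.21 − $3,083.04 → -$1,107.21
  Aug: +$1,107.21 → $0.00
Lowest trial balance = -$1,834.47 (Jan)
Initial deposit = cushion − low point = $2,214.42 − (-$1,834.47) = $4,048.89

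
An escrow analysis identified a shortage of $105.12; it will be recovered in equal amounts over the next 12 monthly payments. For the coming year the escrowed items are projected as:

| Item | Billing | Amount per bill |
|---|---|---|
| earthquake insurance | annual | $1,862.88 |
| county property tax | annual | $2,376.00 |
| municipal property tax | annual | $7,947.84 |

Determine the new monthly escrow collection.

Earthquake insurance = $1,862.88 per year
County property tax = $2,376.00 per year
Municipal property tax = $7,947.84 per year
Total annual escrow = $1,862.88 + $2,376.00 + $7,947.84 = $12,186.72
Monthly = $12,186.72 ÷ 12 = $1,015.56
Shortage per month = $105.12 / 12 = $8.76
New monthly escrow = $1,015.56 + $8.76 = $1,024.32

$1,024.32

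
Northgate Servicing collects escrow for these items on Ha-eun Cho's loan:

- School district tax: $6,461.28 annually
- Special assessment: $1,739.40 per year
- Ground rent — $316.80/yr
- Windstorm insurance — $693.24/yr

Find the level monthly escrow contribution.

School district tax = $6,461.28 annually
Special assessment = $1,739.40 annually
Ground rent = $316.80 annually
Windstorm insurance = $693.24 annually
Total per year = $6,461.28 + $1,739.40 + $316.80 + $693.24 = $9,210.72
Per month = $9,210.72 / 12 = $767.56

$767.56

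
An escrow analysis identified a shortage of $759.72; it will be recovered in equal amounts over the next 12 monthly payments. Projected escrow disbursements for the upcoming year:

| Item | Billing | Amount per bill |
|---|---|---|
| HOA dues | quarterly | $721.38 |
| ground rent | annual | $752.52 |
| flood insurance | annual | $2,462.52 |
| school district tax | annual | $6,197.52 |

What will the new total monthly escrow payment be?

$1,088.15

HOA dues — $721.38 × 4 = $2,885.52 per year
Ground rent — $752.52 per year
Flood insurance — $2,462.52 per year
School district tax — $6,197.52 per year
Yearly total = $2,885.52 + $752.52 + $2,462.52 + $6,197.52 = $12,298.08
Base monthly escrow = $12,298.08 ÷ 12 = $1,024.84
Shortage spread = $759.72 ÷ 12 = $63.31/mo
New monthly escrow = $1,024.84 + $63.31 = $1,088.15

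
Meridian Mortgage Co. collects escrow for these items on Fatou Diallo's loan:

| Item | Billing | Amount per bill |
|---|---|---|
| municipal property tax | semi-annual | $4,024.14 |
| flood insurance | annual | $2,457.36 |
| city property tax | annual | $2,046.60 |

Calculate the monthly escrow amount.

$1,046.02

Municipal property tax = $4,024.14 × 2 = $8,048.28/yr
Flood insurance = $2,457.36/yr
City property tax = $2,046.60/yr
Annual escrow total = $8,048.28 + $2,457.36 + $2,046.60 = $12,552.24
Monthly escrow = $12,552.24 / 12 = $1,046.02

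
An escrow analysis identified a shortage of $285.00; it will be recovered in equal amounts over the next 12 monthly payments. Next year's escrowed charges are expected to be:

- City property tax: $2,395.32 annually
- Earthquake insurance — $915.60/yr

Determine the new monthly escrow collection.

$299.66

City property tax — $2,395.32 annually
Earthquake insurance — $915.60 annually
Combined annual = $2,395.32 + $915.60 = $3,310.92
Base monthly escrow = $3,310.92 / 12 = $275.91
Shortage per month = $285.00 / 12 = $23.75
New monthly escrow = $275.91 + $23.75 = $299.66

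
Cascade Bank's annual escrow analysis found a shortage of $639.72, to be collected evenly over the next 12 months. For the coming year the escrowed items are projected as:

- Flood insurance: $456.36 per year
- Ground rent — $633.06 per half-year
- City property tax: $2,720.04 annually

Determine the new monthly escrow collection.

$423.52

Flood insurance: $456.36 annually
Ground rent: $633.06 × 2 = $1,266.12 annually
City property tax: $2,720.04 annually
Total per year = $4,442.52
Per month = $4,442.52 ÷ 12 = $370.21
Shortage spread = $639.72 ÷ 12 = $53.31/mo
Adjusted monthly = $370.21 + $53.31 = $423.52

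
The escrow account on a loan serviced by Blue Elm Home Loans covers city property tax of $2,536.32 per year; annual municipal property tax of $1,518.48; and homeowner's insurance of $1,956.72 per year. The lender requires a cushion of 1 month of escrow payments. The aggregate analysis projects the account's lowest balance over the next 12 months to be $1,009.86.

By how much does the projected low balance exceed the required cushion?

$508.90

City property tax = $2,536.32
Municipal property tax = $1,518.48
Homeowner's insurance = $1,956.72
Annual escrow total = $6,011.52
Per month = $6,011.52 / 12 = $500.96
Cushion = 1 × $500.96 = $500.96
Surplus = $1,009.86 − $500.96 = $508.90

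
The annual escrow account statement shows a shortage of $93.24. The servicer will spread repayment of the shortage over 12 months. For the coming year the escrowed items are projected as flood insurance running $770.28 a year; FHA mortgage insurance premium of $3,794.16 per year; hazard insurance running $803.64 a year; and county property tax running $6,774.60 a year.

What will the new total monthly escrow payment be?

Flood insurance: $770.28 annually
FHA mortgage insurance premium: $3,794.16 annually
Hazard insurance: $803.64 annually
County property tax: $6,774.60 annually
Yearly total = $770.28 + $3,794.16 + $803.64 + $6,774.60 = $12,142.68
Base monthly escrow = $12,142.68 ÷ 12 = $1,011.89
Monthly shortage recovery: $93.24 ÷ 12 = $7.77
New monthly escrow = $1,011.89 + $7.77 = $1,019.66

$1,019.66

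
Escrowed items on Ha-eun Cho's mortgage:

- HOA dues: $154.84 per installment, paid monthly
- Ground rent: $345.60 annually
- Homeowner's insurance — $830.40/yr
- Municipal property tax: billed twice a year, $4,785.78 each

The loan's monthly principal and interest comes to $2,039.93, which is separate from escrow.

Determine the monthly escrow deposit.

$1,050.47

HOA dues: $154.84 × 12 = $1,858.08 per year
Ground rent: $345.60 per year
Homeowner's insurance: $830.40 per year
Municipal property tax: $4,785.78 × 2 = $9,571.56 per year
Annual escrow total = $12,605.64
Base monthly escrow = $12,605.64 / 12 = $1,050.47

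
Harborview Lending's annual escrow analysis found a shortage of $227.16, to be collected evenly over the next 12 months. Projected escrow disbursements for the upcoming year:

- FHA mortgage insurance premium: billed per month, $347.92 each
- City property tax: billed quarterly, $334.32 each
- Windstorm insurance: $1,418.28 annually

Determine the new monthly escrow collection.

$596.48

FHA mortgage insurance premium = $347.92 × 12 = $4,175.04 annually
City property tax = $334.32 × 4 = $1,337.28 annually
Windstorm insurance = $1,418.28 annually
Yearly total = $4,175.04 + $1,337.28 + $1,418.28 = $6,930.60
Monthly = $6,930.60 ÷ 12 = $577.55
Shortage spread = $227.16 ÷ 12 = $18.93/mo
Adjusted monthly = $577.55 + $18.93 = $596.48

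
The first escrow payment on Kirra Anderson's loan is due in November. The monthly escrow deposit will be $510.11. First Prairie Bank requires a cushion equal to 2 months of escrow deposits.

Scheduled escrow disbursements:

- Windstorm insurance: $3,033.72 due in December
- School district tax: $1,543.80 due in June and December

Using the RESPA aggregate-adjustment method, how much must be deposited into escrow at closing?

$4,577.52

Cushion = 2 × $510.11 = $1,020.22
Trial balance (start $0, +$510.11 each month, − disbursements):
  Nov: +$510.11 → $510.11
  Dec: +$510.11 − $4,577.52 → -$3,557.30
  Jan: +$510.11 → -$3,047.19
  Feb: +$510.11 → -$2,537.08
  Mar: +$510.11 → -$2,026.97
  Apr: +$510.11 → -$1,516.86
  May: +$510.11 → -$1,006.75
  Jun: +$510.11 − $1,543.80 → -$2,040.44
  Jul: +$510.11 → -$1,530.33
  Aug: +$510.11 → -$1,020.22
  Sep: +$510.11 → -$510.11
  Oct: +$510.11 → $0.00
Lowest trial balance = -$3,557.30 (Dec)
Initial deposit = cushion − low point = $1,020.22 − (-$3,557.30) = $4,577.52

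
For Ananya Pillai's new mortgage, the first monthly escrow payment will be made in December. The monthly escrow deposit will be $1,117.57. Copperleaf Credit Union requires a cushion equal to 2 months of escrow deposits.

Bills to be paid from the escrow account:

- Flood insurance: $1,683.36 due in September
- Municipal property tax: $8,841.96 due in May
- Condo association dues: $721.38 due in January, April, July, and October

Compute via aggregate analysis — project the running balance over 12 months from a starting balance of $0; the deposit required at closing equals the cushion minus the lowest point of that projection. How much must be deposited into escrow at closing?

Cushion = 2 × $1,117.57 = $2,235.14
Trial balance (start $0, +$1,117.57 each month, − disbursements):
  Dec: +$1,117.57 → $1,117.57
  Jan: +$1,117.57 − $721.38 → $1,513.76
  Feb: +$1,117.57 → $2,631.33
  Mar: +$1,117.57 → $3,748.90
  Apr: +$1,117.57 − $721.38 → $4,145.09
  May: +$1,117.57 − $8,841.96 → -$3,579.30
  Jun: +$1,117.57 → -$2,461.73
  Jul: +$1,117.57 − $721.38 → -$2,065.54
  Aug: +$1,117.57 → -$947.97
  Sep: +$1,117.57 − $1,683.36 → -$1,513.76
  Oct: +$1,117.57 − $721.38 → -$1,117.57
  Nov: +$1,117.57 → $0.00
Lowest trial balance = -$3,579.30 (May)
Initial deposit = cushion − low point = $2,235.14 − (-$3,579.30) = $5,814.44

$5,814.44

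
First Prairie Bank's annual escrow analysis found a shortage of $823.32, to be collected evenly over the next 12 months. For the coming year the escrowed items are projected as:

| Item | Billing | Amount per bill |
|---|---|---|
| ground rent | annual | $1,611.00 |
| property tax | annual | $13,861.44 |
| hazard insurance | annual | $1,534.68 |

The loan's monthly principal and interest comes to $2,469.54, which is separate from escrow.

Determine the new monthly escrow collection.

Ground rent: $1,611.00/yr
Property tax: $13,861.44/yr
Hazard insurance: $1,534.68/yr
Yearly total = $1,611.00 + $13,861.44 + $1,534.68 = $17,007.12
Per month = $17,007.12 / 12 = $1,417.26
Monthly shortage recovery: $823.32 / 12 = $68.61
Adjusted monthly = $1,417.26 + $68.61 = $1,485.87

$1,485.87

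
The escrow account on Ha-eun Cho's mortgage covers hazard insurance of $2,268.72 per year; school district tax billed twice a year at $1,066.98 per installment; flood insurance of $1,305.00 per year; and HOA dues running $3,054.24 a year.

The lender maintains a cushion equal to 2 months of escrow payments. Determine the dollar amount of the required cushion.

Hazard insurance = $2,268.72
School district tax = $1,066.98 × 2 = $2,133.96
Flood insurance = $1,305.00
HOA dues = $3,054.24
Combined annual = $2,268.72 + $2,133.96 + $1,305.00 + $3,054.24 = $8,761.92
Monthly escrow = $8,761.92 ÷ 12 = $730.16
Cushion = 2 × $730.16 = $1,460.32

$1,460.32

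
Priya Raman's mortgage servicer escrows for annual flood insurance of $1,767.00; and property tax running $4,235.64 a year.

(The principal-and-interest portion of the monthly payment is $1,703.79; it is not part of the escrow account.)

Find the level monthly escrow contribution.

Flood insurance = $1,767.00 annually
Property tax = $4,235.64 annually
Total per year = $1,767.00 + $4,235.64 = $6,002.64
Monthly = $6,002.64 / 12 = $500.22

$500.22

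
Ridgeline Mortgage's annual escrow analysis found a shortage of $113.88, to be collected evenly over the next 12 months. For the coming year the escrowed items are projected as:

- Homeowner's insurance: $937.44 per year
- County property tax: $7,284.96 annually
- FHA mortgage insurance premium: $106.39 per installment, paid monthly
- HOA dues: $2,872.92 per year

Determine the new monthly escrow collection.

$1,040.49

Homeowner's insurance — $937.44 per year
County property tax — $7,284.96 per year
FHA mortgage insurance premium — $106.39 × 12 = $1,276.68 per year
HOA dues — $2,872.92 per year
Combined annual = $12,372.00
Monthly = $12,372.00 ÷ 12 = $1,031.00
Monthly shortage recovery: $113.88 ÷ 12 = $9.49
Adjusted monthly = $1,031.00 + $9.49 = $1,040.49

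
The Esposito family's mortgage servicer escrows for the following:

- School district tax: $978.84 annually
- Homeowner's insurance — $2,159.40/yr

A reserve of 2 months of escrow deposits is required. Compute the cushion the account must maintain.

School district tax = $978.84 per year
Homeowner's insurance = $2,159.40 per year
Total per year = $3,138.24
Per month = $3,138.24 ÷ 12 = $261.52
Cushion = 2 × $261.52 = $523.04

$523.04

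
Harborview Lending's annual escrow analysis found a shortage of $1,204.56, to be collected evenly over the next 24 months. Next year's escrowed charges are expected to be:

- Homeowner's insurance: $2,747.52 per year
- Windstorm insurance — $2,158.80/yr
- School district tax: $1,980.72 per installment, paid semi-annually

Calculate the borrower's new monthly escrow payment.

$789.17

Homeowner's insurance = $2,747.52 per year
Windstorm insurance = $2,158.80 per year
School district tax = $1,980.72 × 2 = $3,961.44 per year
Annual escrow total = $8,867.76
Monthly = $8,867.76 ÷ 12 = $738.98
Shortage per month = $1,204.56 ÷ 24 = $50.19
New monthly escrow = $738.98 + $50.19 = $789.17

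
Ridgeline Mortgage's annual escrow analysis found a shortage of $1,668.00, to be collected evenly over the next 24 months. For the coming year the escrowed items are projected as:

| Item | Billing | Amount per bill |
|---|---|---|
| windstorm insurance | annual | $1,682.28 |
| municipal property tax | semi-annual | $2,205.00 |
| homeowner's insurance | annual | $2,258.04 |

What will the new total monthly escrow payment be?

Windstorm insurance: $1,682.28
Municipal property tax: $2,205.00 × 2 = $4,410.00
Homeowner's insurance: $2,258.04
Combined annual = $1,682.28 + $4,410.00 + $2,258.04 = $8,350.32
Monthly escrow = $8,350.32 / 12 = $695.86
Shortage spread = $1,668.00 / 24 = $69.50/mo
Adjusted monthly = $695.86 + $69.50 = $765.36

$765.36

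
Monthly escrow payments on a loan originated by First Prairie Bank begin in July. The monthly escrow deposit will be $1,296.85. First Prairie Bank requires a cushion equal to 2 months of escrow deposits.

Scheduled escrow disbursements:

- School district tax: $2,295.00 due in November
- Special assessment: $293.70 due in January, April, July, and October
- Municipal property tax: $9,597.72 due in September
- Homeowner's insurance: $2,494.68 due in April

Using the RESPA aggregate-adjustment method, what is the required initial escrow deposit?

$8,594.57

Cushion = 2 × $1,296.85 = $2,593.70
Trial balance (start $0, +$1,296.85 each month, − disbursements):
  Jul: +$1,296.85 − $293.70 → $1,003.15
  Aug: +$1,296.85 → $2,300.00
  Sep: +$1,296.85 − $9,597.72 → -$6,000.87
  Oct: +$1,296.85 − $293.70 → -$4,997.72
  Nov: +$1,296.85 − $2,295.00 → -$5,995.87
  Dec: +$1,296.85 → -$4,699.02
  Jan: +$1,296.85 − $293.70 → -$3,695.87
  Feb: +$1,296.85 → -$2,399.02
  Mar: +$1,296.85 → -$1,102.17
  Apr: +$1,296.85 − $2,788.38 → -$2,593.70
  May: +$1,296.85 → -$1,296.85
  Jun: +$1,296.85 → $0.00
Lowest trial balance = -$6,000.87 (Sep)
Initial deposit = cushion − low point = $2,593.70 − (-$6,000.87) = $8,594.57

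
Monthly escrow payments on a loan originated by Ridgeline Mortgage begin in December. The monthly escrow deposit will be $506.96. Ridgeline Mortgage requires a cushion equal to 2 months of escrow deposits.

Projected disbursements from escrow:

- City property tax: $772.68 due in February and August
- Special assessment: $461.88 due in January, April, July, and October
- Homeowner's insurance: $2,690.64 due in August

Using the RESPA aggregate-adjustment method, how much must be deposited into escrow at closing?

$2,072.92

Cushion = 2 × $506.96 = $1,013.92
Trial balance (start $0, +$506.96 each month, − disbursements):
  Dec: +$506.96 → $506.96
  Jan: +$506.96 − $461.88 → $552.04
  Feb: +$506.96 − $772.68 → $286.32
  Mar: +$506.96 → $793.28
  Apr: +$506.96 − $461.88 → $838.36
  May: +$506.96 → $1,345.32
  Jun: +$506.96 → $1,852.28
  Jul: +$506.96 − $461.88 → $1,897.36
  Aug: +$506.96 − $3,463.32 → -$1,059.00
  Sep: +$506.96 → -$552.04
  Oct: +$506.96 − $461.88 → -$506.96
  Nov: +$506.96 → $0.00
Lowest trial balance = -$1,059.00 (Aug)
Initial deposit = cushion − low point = $1,013.92 − (-$1,059.00) = $2,072.92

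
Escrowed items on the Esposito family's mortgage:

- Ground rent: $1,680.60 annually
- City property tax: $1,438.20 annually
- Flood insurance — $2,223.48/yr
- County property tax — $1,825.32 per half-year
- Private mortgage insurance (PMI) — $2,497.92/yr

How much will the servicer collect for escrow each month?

Ground rent: $1,680.60/yr
City property tax: $1,438.20/yr
Flood insurance: $2,223.48/yr
County property tax: $1,825.32 × 2 = $3,650.64/yr
Private mortgage insurance (PMI): $2,497.92/yr
Yearly total = $1,680.60 + $1,438.20 + $2,223.48 + $3,650.64 + $2,497.92 = $11,490.84
Base monthly escrow = $11,490.84 ÷ 12 = $957.57

$957.57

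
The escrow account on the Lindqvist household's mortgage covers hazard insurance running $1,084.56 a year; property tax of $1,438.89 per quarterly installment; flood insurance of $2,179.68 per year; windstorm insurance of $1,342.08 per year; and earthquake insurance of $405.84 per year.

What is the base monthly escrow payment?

$897.31

Hazard insurance — $1,084.56 per year
Property tax — $1,438.89 × 4 = $5,755.56 per year
Flood insurance — $2,179.68 per year
Windstorm insurance — $1,342.08 per year
Earthquake insurance — $405.84 per year
Yearly total = $10,767.72
Monthly = $10,767.72 / 12 = $897.31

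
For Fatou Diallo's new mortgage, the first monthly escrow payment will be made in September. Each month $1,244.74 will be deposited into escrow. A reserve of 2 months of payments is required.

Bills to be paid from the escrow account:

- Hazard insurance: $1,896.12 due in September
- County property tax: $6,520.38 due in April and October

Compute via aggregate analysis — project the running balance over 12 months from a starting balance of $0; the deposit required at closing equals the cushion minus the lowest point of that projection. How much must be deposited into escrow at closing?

Cushion = 2 × $1,244.74 = $2,489.48
Trial balance (start $0, +$1,244.74 each month, − disbursements):
  Sep: +$1,244.74 − $1,896.12 → -$651.38
  Oct: +$1,244.74 − $6,520.38 → -$5,927.02
  Nov: +$1,244.74 → -$4,682.28
  Dec: +$1,244.74 → -$3,437.54
  Jan: +$1,244.74 → -$2,192.80
  Feb: +$1,244.74 → -$948.06
  Mar: +$1,244.74 → $296.68
  Apr: +$1,244.74 − $6,520.38 → -$4,978.96
  May: +$1,244.74 → -$3,734.22
  Jun: +$1,244.74 → -$2,489.48
  Jul: +$1,244.74 → -$1,244.74
  Aug: +$1,244.74 → $0.00
Lowest trial balance = -$5,927.02 (Oct)
Initial deposit = cushion − low point = $2,489.48 − (-$5,927.02) = $8,416.50

$8,416.50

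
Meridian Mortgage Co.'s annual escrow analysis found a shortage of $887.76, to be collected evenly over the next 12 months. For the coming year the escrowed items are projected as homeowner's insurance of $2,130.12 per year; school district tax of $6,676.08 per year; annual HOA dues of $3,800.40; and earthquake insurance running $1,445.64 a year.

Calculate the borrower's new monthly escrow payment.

$1,245.00

Homeowner's insurance = $2,130.12/yr
School district tax = $6,676.08/yr
HOA dues = $3,800.40/yr
Earthquake insurance = $1,445.64/yr
Total annual escrow = $14,052.24
Monthly = $14,052.24 / 12 = $1,171.02
Shortage spread = $887.76 / 12 = $73.98/mo
New monthly escrow = $1,171.02 + $73.98 = $1,245.00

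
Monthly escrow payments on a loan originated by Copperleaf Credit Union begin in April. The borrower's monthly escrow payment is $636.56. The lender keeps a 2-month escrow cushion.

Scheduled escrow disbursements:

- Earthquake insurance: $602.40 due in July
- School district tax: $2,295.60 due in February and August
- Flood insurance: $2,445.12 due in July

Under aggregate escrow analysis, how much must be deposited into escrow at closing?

Cushion = 2 × $636.56 = $1,273.12
Trial balance (start $0, +$636.56 each month, − disbursements):
  Apr: +$636.56 → $636.56
  May: +$636.56 → $1,273.12
  Jun: +$636.56 → $1,909.68
  Jul: +$636.56 − $3,047.52 → -$501.28
  Aug: +$636.56 − $2,295.60 → -$2,160.32
  Sep: +$636.56 → -$1,523.76
  Oct: +$636.56 → -$887.20
  Nov: +$636.56 → -$250.64
  Dec: +$636.56 → $385.92
  Jan: +$636.56 → $1,022.48
  Feb: +$636.56 − $2,295.60 → -$636.56
  Mar: +$636.56 → $0.00
Lowest trial balance = -$2,160.32 (Aug)
Initial deposit = cushion − low point = $1,273.12 − (-$2,160.32) = $3,433.44

$3,433.44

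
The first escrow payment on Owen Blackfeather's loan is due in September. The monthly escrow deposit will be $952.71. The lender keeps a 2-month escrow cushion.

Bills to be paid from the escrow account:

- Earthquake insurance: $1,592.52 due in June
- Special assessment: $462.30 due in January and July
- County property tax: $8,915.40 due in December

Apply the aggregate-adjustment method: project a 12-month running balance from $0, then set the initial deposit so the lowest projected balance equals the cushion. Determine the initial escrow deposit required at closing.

$7,009.98

Cushion = 2 × $952.71 = $1,905.42
Trial balance (start $0, +$952.71 each month, − disbursements):
  Sep: +$952.71 → $952.71
  Oct: +$952.71 → $1,905.42
  Nov: +$952.71 → $2,858.13
  Dec: +$952.71 − $8,915.40 → -$5,104.56
  Jan: +$952.71 − $462.30 → -$4,614.15
  Feb: +$952.71 → -$3,661.44
  Mar: +$952.71 → -$2,708.73
  Apr: +$952.71 → -$1,756.02
  May: +$952.71 → -$803.31
  Jun: +$952.71 − $1,592.52 → -$1,443.12
  Jul: +$952.71 − $462.30 → -$952.71
  Aug: +$952.71 → $0.00
Lowest trial balance = -$5,104.56 (Dec)
Initial deposit = cushion − low point = $1,905.42 − (-$5,104.56) = $7,009.98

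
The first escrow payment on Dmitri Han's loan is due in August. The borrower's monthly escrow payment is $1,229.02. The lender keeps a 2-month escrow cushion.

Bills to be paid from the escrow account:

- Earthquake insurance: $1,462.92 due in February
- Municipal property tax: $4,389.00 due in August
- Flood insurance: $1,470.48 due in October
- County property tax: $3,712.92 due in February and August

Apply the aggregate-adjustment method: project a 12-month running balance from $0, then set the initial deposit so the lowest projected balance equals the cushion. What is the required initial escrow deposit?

$9,330.94

Cushion = 2 × $1,229.02 = $2,458.04
Trial balance (start $0, +$1,229.02 each month, − disbursements):
  Aug: +$1,229.02 − $8,101.92 → -$6,872.90
  Sep: +$1,229.02 → -$5,643.88
  Oct: +$1,229.02 − $1,470.48 → -$5,885.34
  Nov: +$1,229.02 → -$4,656.32
  Dec: +$1,229.02 → -$3,427.30
  Jan: +$1,229.02 → -$2,198.28
  Feb: +$1,229.02 − $5,175.84 → -$6,145.10
  Mar: +$1,229.02 → -$4,916.08
  Apr: +$1,229.02 → -$3,687.06
  May: +$1,229.02 → -$2,458.04
  Jun: +$1,229.02 → -$1,229.02
  Jul: +$1,229.02 → $0.00
Lowest trial balance = -$6,872.90 (Aug)
Initial deposit = cushion − low point = $2,458.04 − (-$6,872.90) = $9,330.94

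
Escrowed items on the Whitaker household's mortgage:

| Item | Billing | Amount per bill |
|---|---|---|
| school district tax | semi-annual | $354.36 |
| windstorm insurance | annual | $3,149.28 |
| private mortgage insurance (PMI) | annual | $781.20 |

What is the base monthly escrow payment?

$386.60

School district tax = $354.36 × 2 = $708.72 annually
Windstorm insurance = $3,149.28 annually
Private mortgage insurance (PMI) = $781.20 annually
Annual escrow total = $708.72 + $3,149.28 + $781.20 = $4,639.20
Base monthly escrow = $4,639.20 ÷ 12 = $386.60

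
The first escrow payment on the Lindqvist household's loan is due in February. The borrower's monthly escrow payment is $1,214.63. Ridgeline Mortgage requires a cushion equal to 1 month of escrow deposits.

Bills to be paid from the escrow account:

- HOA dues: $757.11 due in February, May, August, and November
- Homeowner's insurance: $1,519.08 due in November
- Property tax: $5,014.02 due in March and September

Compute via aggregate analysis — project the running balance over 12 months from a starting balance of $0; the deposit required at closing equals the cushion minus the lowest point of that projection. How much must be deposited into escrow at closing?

Cushion = 1 × $1,214.63 = $1,214.63
Trial balance (start $0, +$1,214.63 each month, − disbursements):
  Feb: +$1,214.63 − $757.11 → $457.52
  Mar: +$1,214.63 − $5,014.02 → -$3,341.87
  Apr: +$1,214.63 → -$2,127.24
  May: +$1,214.63 − $757.11 → -$1,669.72
  Jun: +$1,214.63 → -$455.09
  Jul: +$1,214.63 → $759.54
  Aug: +$1,214.63 − $757.11 → $1,217.06
  Sep: +$1,214.63 − $5,014.02 → -$2,582.33
  Oct: +$1,214.63 → -$1,367.70
  Nov: +$1,214.63 − $2,276.19 → -$2,429.26
  Dec: +$1,214.63 → -$1,214.63
  Jan: +$1,214.63 → $0.00
Lowest trial balance = -$3,341.87 (Mar)
Initial deposit = cushion − low point = $1,214.63 − (-$3,341.87) = $4,556.50

$4,556.50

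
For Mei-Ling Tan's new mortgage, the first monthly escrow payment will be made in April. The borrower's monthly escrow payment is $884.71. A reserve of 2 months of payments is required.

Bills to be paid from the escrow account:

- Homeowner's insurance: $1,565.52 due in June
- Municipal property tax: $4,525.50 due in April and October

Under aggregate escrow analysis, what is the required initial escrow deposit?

Cushion = 2 × $884.71 = $1,769.42
Trial balance (start $0, +$884.71 each month, − disbursements):
  Apr: +$884.71 − $4,525.50 → -$3,640.79
  May: +$884.71 → -$2,756.08
  Jun: +$884.71 − $1,565.52 → -$3,436.89
  Jul: +$884.71 → -$2,552.18
  Aug: +$884.71 → -$1,667.47
  Sep: +$884.71 → -$782.76
  Oct: +$884.71 − $4,525.50 → -$4,423.55
  Nov: +$884.71 → -$3,538.84
  Dec: +$884.71 → -$2,654.13
  Jan: +$884.71 → -$1,769.42
  Feb: +$884.71 → -$884.71
  Mar: +$884.71 → $0.00
Lowest trial balance = -$4,423.55 (Oct)
Initial deposit = cushion − low point = $1,769.42 − (-$4,423.55) = $6,192.97

$6,192.97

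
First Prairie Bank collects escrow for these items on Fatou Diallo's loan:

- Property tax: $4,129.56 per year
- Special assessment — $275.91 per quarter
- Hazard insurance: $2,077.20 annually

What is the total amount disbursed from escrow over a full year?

$7,310.40

Property tax = $4,129.56/yr
Special assessment = $275.91 × 4 = $1,103.64/yr
Hazard insurance = $2,077.20/yr
Annual escrow total = $4,129.56 + $1,103.64 + $2,077.20 = $7,310.40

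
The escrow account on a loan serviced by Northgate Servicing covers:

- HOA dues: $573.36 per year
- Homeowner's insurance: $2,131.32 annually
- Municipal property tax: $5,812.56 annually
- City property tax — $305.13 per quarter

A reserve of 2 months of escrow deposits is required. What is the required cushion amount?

HOA dues = $573.36 annually
Homeowner's insurance = $2,131.32 annually
Municipal property tax = $5,812.56 annually
City property tax = $305.13 × 4 = $1,220.52 annually
Combined annual = $573.36 + $2,131.32 + $5,812.56 + $1,220.52 = $9,737.76
Per month = $9,737.76 / 12 = $811.48
Required cushion = 2 × $811.48 = $1,622.96

$1,622.96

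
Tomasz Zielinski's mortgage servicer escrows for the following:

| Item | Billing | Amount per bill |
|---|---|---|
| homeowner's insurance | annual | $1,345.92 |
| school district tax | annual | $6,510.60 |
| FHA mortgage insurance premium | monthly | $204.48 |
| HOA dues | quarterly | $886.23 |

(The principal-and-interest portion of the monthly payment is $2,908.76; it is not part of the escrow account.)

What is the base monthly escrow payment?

Homeowner's insurance — $1,345.92/yr
School district tax — $6,510.60/yr
FHA mortgage insurance premium — $204.48 × 12 = $2,453.76/yr
HOA dues — $886.23 × 4 = $3,544.92/yr
Yearly total = $13,855.20
Monthly escrow = $13,855.20 ÷ 12 = $1,154.60

$1,154.60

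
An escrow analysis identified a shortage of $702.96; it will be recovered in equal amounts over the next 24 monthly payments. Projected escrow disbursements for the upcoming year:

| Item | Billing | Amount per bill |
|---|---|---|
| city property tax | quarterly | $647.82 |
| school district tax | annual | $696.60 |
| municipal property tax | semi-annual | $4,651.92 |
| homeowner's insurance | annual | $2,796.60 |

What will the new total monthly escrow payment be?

City property tax: $647.82 × 4 = $2,591.28/yr
School district tax: $696.60/yr
Municipal property tax: $4,651.92 × 2 = $9,303.84/yr
Homeowner's insurance: $2,796.60/yr
Combined annual = $15,388.32
Per month = $15,388.32 / 12 = $1,282.36
Monthly shortage recovery: $702.96 ÷ 24 = $29.29
New monthly escrow = $1,282.36 + $29.29 = $1,311.65

$1,311.65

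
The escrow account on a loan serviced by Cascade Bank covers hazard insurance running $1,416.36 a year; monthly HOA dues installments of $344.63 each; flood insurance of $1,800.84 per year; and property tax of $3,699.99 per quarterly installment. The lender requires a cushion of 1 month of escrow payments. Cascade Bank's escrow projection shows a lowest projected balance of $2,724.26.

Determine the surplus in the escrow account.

$878.20

Hazard insurance = $1,416.36/yr
HOA dues = $344.63 × 12 = $4,135.56/yr
Flood insurance = $1,800.84/yr
Property tax = $3,699.99 × 4 = $14,799.96/yr
Combined annual = $1,416.36 + $4,135.56 + $1,800.84 + $14,799.96 = $22,152.72
Monthly = $22,152.72 ÷ 12 = $1,846.06
Cushion = 1 × $1,846.06 = $1,846.06
Excess over cushion: $2,724.26 − $1,846.06 = $878.20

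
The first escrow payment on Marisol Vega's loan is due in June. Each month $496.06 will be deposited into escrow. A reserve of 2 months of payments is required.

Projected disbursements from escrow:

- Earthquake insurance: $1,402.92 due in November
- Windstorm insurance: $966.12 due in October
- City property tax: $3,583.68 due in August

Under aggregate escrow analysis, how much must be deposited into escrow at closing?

$3,968.48

Cushion = 2 × $496.06 = $992.12
Trial balance (start $0, +$496.06 each month, − disbursements):
  Jun: +$496.06 → $496.06
  Jul: +$496.06 → $992.12
  Aug: +$496.06 − $3,583.68 → -$2,095.50
  Sep: +$496.06 → -$1,599.44
  Oct: +$496.06 − $966.12 → -$2,069.50
  Nov: +$496.06 − $1,402.92 → -$2,976.36
  Dec: +$496.06 → -$2,480.30
  Jan: +$496.06 → -$1,984.24
  Feb: +$496.06 → -$1,488.18
  Mar: +$496.06 → -$992.12
  Apr: +$496.06 → -$496.06
  May: +$496.06 → $0.00
Lowest trial balance = -$2,976.36 (Nov)
Initial deposit = cushion − low point = $992.12 − (-$2,976.36) = $3,968.48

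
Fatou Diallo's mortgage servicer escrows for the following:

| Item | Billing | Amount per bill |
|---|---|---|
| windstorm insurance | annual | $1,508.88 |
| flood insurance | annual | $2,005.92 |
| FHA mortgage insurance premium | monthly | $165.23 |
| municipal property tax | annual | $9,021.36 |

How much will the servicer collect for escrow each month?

$1,209.91

Windstorm insurance = $1,508.88
Flood insurance = $2,005.92
FHA mortgage insurance premium = $165.23 × 12 = $1,982.76
Municipal property tax = $9,021.36
Total per year = $14,518.92
Monthly escrow = $14,518.92 ÷ 12 = $1,209.91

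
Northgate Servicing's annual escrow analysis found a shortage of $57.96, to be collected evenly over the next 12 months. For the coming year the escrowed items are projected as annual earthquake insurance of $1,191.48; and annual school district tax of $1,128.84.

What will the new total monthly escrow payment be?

$198.19

Earthquake insurance: $1,191.48 annually
School district tax: $1,128.84 annually
Total per year = $2,320.32
Base monthly escrow = $2,320.32 / 12 = $193.36
Shortage per month = $57.96 ÷ 12 = $4.83
Adjusted monthly = $193.36 + $4.83 = $198.19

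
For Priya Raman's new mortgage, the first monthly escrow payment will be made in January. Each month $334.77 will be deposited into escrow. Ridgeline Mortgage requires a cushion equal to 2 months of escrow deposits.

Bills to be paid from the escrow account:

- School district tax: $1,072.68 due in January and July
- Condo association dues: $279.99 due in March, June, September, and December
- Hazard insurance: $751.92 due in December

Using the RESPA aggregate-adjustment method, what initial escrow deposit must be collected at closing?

Cushion = 2 × $334.77 = $669.54
Trial balance (start $0, +$334.77 each month, − disbursements):
  Jan: +$334.77 − $1,072.68 → -$737.91
  Feb: +$334.77 → -$403.14
  Mar: +$334.77 − $279.99 → -$348.36
  Apr: +$334.77 → -$13.59
  May: +$334.77 → $321.18
  Jun: +$334.77 − $279.99 → $375.96
  Jul: +$334.77 − $1,072.68 → -$361.95
  Aug: +$334.77 → -$27.18
  Sep: +$334.77 − $279.99 → $27.60
  Oct: +$334.77 → $362.37
  Nov: +$334.77 → $697.14
  Dec: +$334.77 − $1,031.91 → $0.00
Lowest trial balance = -$737.91 (Jan)
Initial deposit = cushion − low point = $669.54 − (-$737.91) = $1,407.45

$1,407.45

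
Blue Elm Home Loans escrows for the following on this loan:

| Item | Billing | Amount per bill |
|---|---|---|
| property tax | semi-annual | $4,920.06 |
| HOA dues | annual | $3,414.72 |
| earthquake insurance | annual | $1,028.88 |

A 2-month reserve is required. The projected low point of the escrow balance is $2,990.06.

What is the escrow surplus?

Property tax: $4,920.06 × 2 = $9,840.12/yr
HOA dues: $3,414.72/yr
Earthquake insurance: $1,028.88/yr
Yearly total = $9,840.12 + $3,414.72 + $1,028.88 = $14,283.72
Per month = $14,283.72 ÷ 12 = $1,190.31
Required cushion = 2 × $1,190.31 = $2,380.62
Excess over cushion: $2,990.06 − $2,380.62 = $609.44

$609.44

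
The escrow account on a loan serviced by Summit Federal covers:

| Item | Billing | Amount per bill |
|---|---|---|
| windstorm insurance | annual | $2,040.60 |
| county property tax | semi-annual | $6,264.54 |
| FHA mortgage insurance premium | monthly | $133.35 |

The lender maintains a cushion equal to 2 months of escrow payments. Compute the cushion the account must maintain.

Windstorm insurance = $2,040.60 per year
County property tax = $6,264.54 × 2 = $12,529.08 per year
FHA mortgage insurance premium = $133.35 × 12 = $1,600.20 per year
Annual escrow total = $16,169.88
Per month = $16,169.88 ÷ 12 = $1,347.49
Reserve = 2 × $1,347.49 = $2,694.98

$2,694.98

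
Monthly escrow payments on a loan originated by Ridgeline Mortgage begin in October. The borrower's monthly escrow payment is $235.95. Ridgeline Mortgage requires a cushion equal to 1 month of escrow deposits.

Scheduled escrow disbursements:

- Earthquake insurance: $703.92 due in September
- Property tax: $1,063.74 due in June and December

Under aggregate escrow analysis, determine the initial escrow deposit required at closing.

$591.84

Cushion = 1 × $235.95 = $235.95
Trial balance (start $0, +$235.95 each month, − disbursements):
  Oct: +$235.95 → $235.95
  Nov: +$235.95 → $471.90
  Dec: +$235.95 − $1,063.74 → -$355.89
  Jan: +$235.95 → -$119.94
  Feb: +$235.95 → $116.01
  Mar: +$235.95 → $351.96
  Apr: +$235.95 → $587.91
  May: +$235.95 → $823.86
  Jun: +$235.95 − $1,063.74 → -$3.93
  Jul: +$235.95 → $232.02
  Aug: +$235.95 → $467.97
  Sep: +$235.95 − $703.92 → $0.00
Lowest trial balance = -$355.89 (Dec)
Initial deposit = cushion − low point = $235.95 − (-$355.89) = $591.84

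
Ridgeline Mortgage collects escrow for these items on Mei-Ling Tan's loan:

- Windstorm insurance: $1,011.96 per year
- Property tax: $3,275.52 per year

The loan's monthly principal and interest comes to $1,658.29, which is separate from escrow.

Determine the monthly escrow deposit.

$357.29

Windstorm insurance — $1,011.96 annually
Property tax — $3,275.52 annually
Combined annual = $1,011.96 + $3,275.52 = $4,287.48
Per month = $4,287.48 / 12 = $357.29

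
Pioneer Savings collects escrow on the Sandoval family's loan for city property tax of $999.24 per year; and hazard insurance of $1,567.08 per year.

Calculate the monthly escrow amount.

City property tax: $999.24 annually
Hazard insurance: $1,567.08 annually
Combined annual = $999.24 + $1,567.08 = $2,566.32
Monthly = $2,566.32 ÷ 12 = $213.86

$213.86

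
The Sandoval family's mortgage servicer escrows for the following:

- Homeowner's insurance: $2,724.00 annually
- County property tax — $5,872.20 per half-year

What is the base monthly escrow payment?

Homeowner's insurance = $2,724.00 per year
County property tax = $5,872.20 × 2 = $11,744.40 per year
Total per year = $14,468.40
Per month = $14,468.40 ÷ 12 = $1,205.70

$1,205.70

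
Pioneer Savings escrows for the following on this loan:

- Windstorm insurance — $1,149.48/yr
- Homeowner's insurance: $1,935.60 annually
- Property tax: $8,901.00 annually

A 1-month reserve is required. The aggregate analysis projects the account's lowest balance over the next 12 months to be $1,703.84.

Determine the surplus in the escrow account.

Windstorm insurance = $1,149.48 per year
Homeowner's insurance = $1,935.60 per year
Property tax = $8,901.00 per year
Total annual escrow = $1,149.48 + $1,935.60 + $8,901.00 = $11,986.08
Monthly = $11,986.08 ÷ 12 = $998.84
Required reserve = 1 × $998.84 = $998.84
Excess over cushion: $1,703.84 − $998.84 = $705.00

$705.00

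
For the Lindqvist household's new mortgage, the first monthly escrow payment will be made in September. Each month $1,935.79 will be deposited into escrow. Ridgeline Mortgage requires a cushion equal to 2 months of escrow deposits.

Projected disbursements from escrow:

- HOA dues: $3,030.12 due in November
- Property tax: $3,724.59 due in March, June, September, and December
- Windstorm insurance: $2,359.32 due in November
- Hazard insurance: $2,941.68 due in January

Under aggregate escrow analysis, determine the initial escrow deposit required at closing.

$9,972.93

Cushion = 2 × $1,935.79 = $3,871.58
Trial balance (start $0, +$1,935.79 each month, − disbursements):
  Sep: +$1,935.79 − $3,724.59 → -$1,788.80
  Oct: +$1,935.79 → $146.99
  Nov: +$1,935.79 − $5,389.44 → -$3,306.66
  Dec: +$1,935.79 − $3,724.59 → -$5,095.46
  Jan: +$1,935.79 − $2,941.68 → -$6,101.35
  Feb: +$1,935.79 → -$4,165.56
  Mar: +$1,935.79 − $3,724.59 → -$5,954.36
  Apr: +$1,935.79 → -$4,018.57
  May: +$1,935.79 → -$2,082.78
  Jun: +$1,935.79 − $3,724.59 → -$3,871.58
  Jul: +$1,935.79 → -$1,935.79
  Aug: +$1,935.79 → $0.00
Lowest trial balance = -$6,101.35 (Jan)
Initial deposit = cushion − low point = $3,871.58 − (-$6,101.35) = $9,972.93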